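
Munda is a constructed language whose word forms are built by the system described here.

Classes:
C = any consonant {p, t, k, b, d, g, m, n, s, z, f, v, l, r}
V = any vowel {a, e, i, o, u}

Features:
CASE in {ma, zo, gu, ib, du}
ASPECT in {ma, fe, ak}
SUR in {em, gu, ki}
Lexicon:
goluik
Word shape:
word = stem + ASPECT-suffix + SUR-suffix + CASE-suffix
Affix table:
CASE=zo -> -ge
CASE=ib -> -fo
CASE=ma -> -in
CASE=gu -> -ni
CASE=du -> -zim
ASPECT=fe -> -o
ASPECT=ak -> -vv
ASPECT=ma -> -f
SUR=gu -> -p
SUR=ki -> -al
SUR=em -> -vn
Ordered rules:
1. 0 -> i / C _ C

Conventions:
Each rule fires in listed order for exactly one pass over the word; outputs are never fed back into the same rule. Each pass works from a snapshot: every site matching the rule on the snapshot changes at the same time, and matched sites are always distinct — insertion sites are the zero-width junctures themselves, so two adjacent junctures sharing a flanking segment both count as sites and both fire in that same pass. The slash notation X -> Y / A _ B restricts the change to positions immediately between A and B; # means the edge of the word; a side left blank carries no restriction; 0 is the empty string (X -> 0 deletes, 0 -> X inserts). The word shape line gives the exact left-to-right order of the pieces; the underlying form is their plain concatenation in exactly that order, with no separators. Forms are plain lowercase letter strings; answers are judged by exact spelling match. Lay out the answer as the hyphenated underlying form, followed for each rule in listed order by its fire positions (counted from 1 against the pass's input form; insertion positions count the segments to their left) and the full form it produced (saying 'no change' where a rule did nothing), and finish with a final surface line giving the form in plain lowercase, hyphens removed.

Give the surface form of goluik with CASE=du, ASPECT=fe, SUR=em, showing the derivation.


underlying: goluik-o-vn-zim
1. 0 -> i / C _ C: inserts after position(s) 8, 9: goluikovinizim
surface: goluikovinizim


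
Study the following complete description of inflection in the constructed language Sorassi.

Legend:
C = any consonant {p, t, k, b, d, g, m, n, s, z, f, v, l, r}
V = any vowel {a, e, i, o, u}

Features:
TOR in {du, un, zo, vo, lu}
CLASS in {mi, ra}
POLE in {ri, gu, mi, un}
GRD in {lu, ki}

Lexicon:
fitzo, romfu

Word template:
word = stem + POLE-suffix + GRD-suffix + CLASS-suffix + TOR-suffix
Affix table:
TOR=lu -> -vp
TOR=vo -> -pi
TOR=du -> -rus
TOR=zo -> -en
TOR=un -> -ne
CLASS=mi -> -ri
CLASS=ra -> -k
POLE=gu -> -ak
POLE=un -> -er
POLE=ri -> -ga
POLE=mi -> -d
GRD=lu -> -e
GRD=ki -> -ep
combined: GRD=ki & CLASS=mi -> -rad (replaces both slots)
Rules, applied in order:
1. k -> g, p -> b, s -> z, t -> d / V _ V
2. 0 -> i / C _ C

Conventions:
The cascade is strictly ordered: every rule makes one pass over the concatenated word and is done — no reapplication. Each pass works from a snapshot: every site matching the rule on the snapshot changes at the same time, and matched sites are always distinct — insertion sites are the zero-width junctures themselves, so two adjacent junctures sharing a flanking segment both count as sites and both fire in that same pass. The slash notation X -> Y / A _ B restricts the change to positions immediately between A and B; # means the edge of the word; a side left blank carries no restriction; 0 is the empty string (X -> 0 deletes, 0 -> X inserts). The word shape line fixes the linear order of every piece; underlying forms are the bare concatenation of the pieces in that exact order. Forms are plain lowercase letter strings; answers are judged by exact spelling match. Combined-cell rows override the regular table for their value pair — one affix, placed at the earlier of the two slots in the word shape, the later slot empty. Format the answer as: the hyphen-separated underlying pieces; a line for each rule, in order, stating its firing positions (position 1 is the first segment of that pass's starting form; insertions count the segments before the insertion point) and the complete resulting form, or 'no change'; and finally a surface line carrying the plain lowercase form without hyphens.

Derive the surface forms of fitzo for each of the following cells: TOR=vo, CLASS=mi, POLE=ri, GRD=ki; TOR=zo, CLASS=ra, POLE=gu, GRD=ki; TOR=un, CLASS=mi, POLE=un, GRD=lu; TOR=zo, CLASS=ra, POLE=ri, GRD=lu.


cell TOR=vo, CLASS=mi, POLE=ri, GRD=ki:
underlying: fitzo-ga-rad-pi
1. k -> g, p -> b, s -> z, t -> d / V _ V: no change
2. 0 -> i / C _ C: inserts after position(s) 3, 10: fitizogaradipi
surface: fitizogaradipi

cell TOR=zo, CLASS=ra, POLE=gu, GRD=ki:
underlying: fitzo-ak-ep-k-en
1. k -> g, p -> b, s -> z, t -> d / V _ V: fires at position(s) 7: fitzoagepken
2. 0 -> i / C _ C: inserts after position(s) 3, 9: fitizoagepiken
surface: fitizoagepiken

cell TOR=un, CLASS=mi, POLE=un, GRD=lu:
underlying: fitzo-er-e-ri-ne
1. k -> g, p -> b, s -> z, t -> d / V _ V: no change
2. 0 -> i / C _ C: inserts after position(s) 3: fitizoererine
surface: fitizoererine

cell TOR=zo, CLASS=ra, POLE=ri, GRD=lu:
underlying: fitzo-ga-e-k-en
1. k -> g, p -> b, s -> z, t -> d / V _ V: fires at position(s) 9: fitzogaegen
2. 0 -> i / C _ C: inserts after position(s) 3: fitizogaegen
surface: fitizogaegen


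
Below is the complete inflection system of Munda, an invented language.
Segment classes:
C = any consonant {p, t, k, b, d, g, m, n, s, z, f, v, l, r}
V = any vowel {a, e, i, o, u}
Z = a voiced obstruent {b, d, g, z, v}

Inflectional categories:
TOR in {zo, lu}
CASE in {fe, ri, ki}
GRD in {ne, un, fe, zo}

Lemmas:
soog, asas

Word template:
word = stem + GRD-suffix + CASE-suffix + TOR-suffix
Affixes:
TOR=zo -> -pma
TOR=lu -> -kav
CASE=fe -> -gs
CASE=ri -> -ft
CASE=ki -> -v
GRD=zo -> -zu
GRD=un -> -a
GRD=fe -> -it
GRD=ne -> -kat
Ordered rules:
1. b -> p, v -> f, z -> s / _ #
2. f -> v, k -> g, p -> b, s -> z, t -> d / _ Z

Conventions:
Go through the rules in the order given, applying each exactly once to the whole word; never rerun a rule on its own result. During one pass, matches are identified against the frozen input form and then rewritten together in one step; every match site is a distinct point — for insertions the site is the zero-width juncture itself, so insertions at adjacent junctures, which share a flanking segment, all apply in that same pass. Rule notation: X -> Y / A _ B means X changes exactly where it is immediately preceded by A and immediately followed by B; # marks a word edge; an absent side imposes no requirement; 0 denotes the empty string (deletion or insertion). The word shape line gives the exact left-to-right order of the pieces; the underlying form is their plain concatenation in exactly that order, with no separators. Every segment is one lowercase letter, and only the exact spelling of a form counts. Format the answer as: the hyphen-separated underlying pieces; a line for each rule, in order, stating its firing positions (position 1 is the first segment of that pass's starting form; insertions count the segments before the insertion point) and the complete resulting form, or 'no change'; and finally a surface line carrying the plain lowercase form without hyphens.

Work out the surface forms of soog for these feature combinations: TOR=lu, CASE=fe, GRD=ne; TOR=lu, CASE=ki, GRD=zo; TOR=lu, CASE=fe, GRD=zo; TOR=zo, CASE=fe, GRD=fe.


cell TOR=lu, CASE=fe, GRD=ne:
underlying: soog-kat-gs-kav
1. b -> p, v -> f, z -> s / _ #: fires at position(s) 12: soogkatgskaf
2. f -> v, k -> g, p -> b, s -> z, t -> d / _ Z: fires at position(s) 7: soogkadgskaf
surface: soogkadgskaf

cell TOR=lu, CASE=ki, GRD=zo:
underlying: soog-zu-v-kav
1. b -> p, v -> f, z -> s / _ #: fires at position(s) 10: soogzuvkaf
2. f -> v, k -> g, p -> b, s -> z, t -> d / _ Z: no change
surface: soogzuvkaf

cell TOR=lu, CASE=fe, GRD=zo:
underlying: soog-zu-gs-kav
1. b -> p, v -> f, z -> s / _ #: fires at position(s) 11: soogzugskaf
2. f -> v, k -> g, p -> b, s -> z, t -> d / _ Z: no change
surface: soogzugskaf

cell TOR=zo, CASE=fe, GRD=fe:
underlying: soog-it-gs-pma
1. b -> p, v -> f, z -> s / _ #: no change
2. f -> v, k -> g, p -> b, s -> z, t -> d / _ Z: fires at position(s) 6: soogidgspma
surface: soogidgspma


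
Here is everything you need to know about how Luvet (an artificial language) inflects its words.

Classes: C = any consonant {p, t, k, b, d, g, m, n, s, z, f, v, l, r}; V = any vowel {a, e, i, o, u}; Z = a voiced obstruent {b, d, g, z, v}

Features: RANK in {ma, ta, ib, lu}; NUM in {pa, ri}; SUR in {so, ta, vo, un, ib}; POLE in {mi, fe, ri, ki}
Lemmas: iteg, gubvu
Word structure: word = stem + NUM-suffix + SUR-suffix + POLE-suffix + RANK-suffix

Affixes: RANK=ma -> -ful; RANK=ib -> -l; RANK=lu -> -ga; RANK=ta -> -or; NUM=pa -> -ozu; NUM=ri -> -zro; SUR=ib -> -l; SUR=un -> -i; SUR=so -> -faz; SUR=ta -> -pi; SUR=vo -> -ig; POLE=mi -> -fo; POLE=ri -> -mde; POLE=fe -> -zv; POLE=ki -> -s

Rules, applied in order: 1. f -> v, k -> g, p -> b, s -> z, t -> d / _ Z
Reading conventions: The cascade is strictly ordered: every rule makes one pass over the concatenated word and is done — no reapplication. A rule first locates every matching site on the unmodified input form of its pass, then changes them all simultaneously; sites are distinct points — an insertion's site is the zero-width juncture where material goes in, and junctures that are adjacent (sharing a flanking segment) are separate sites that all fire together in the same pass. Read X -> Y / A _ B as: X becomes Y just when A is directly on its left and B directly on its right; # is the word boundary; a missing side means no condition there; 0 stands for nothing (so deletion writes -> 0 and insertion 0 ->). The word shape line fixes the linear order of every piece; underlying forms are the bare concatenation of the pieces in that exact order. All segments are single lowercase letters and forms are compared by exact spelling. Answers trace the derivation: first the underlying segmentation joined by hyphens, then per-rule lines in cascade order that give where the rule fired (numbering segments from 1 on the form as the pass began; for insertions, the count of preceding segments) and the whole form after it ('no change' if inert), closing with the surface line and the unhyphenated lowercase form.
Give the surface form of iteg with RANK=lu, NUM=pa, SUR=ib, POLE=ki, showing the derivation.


underlying: iteg-ozu-l-s-ga
1. f -> v, k -> g, p -> b, s -> z, t -> d / _ Z: fires at position(s) 9: itegozulzga
surface: itegozulzga


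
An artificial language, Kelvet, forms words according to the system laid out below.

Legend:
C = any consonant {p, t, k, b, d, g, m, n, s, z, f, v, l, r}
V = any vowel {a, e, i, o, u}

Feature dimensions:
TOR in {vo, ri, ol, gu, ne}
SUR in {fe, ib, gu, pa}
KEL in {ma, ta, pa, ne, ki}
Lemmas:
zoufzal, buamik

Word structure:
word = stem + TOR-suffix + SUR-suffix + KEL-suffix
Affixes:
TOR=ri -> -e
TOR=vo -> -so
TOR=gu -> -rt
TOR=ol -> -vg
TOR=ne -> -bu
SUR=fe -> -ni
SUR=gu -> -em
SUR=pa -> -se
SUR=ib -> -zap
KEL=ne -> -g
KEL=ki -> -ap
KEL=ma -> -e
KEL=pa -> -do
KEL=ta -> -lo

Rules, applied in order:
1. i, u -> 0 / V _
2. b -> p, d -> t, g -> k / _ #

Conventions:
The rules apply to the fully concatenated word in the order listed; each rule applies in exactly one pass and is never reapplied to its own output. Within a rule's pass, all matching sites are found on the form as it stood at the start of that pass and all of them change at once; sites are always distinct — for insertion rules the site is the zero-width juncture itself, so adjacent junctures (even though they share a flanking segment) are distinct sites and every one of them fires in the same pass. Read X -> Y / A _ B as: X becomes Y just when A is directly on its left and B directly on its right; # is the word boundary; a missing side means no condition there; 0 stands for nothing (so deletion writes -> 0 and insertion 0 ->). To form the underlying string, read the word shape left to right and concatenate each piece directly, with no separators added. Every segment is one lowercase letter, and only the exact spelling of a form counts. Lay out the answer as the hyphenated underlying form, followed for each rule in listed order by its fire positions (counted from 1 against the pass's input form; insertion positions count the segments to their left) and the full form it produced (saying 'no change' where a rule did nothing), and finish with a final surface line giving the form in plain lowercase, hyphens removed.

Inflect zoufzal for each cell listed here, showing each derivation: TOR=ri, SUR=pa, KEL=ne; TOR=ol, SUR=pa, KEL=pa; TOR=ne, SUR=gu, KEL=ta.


cell TOR=ri, SUR=pa, KEL=ne:
underlying: zoufzal-e-se-g
1. i, u -> 0 / V _: fires at position(s) 3: zofzaleseg
2. b -> p, d -> t, g -> k / _ #: fires at position(s) 10: zofzalesek
surface: zofzalesek

cell TOR=ol, SUR=pa, KEL=pa:
underlying: zoufzal-vg-se-do
1. i, u -> 0 / V _: fires at position(s) 3: zofzalvgsedo
2. b -> p, d -> t, g -> k / _ #: no change
surface: zofzalvgsedo

cell TOR=ne, SUR=gu, KEL=ta:
underlying: zoufzal-bu-em-lo
1. i, u -> 0 / V _: fires at position(s) 3: zofzalbuemlo
2. b -> p, d -> t, g -> k / _ #: no change
surface: zofzalbuemlo


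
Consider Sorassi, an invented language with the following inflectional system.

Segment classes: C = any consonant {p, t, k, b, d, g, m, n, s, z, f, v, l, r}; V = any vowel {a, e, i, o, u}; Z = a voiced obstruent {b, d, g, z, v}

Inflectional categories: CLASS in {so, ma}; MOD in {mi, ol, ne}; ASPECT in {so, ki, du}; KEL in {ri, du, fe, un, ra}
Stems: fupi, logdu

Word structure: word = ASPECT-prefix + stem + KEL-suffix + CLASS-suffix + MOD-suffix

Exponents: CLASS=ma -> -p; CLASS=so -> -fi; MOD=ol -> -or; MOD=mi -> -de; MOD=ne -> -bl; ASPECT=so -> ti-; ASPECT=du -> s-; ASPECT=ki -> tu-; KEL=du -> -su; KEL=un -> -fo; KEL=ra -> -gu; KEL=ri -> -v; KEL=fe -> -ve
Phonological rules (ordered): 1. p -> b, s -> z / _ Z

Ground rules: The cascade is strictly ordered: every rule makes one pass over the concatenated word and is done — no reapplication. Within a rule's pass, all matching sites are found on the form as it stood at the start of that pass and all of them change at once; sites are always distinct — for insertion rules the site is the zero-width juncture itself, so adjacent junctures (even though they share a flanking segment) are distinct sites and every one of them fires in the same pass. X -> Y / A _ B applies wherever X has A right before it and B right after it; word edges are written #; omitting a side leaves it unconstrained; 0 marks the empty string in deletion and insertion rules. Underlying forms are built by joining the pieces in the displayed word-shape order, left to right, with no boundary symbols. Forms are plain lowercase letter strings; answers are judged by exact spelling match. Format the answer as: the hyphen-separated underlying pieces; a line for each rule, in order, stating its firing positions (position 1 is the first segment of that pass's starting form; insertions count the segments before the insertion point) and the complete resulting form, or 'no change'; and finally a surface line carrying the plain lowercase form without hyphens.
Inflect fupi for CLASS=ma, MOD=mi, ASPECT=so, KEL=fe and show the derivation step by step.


underlying: ti-fupi-ve-p-de
1. p -> b, s -> z / _ Z: fires at position(s) 9: tifupivebde
surface: tifupivebde


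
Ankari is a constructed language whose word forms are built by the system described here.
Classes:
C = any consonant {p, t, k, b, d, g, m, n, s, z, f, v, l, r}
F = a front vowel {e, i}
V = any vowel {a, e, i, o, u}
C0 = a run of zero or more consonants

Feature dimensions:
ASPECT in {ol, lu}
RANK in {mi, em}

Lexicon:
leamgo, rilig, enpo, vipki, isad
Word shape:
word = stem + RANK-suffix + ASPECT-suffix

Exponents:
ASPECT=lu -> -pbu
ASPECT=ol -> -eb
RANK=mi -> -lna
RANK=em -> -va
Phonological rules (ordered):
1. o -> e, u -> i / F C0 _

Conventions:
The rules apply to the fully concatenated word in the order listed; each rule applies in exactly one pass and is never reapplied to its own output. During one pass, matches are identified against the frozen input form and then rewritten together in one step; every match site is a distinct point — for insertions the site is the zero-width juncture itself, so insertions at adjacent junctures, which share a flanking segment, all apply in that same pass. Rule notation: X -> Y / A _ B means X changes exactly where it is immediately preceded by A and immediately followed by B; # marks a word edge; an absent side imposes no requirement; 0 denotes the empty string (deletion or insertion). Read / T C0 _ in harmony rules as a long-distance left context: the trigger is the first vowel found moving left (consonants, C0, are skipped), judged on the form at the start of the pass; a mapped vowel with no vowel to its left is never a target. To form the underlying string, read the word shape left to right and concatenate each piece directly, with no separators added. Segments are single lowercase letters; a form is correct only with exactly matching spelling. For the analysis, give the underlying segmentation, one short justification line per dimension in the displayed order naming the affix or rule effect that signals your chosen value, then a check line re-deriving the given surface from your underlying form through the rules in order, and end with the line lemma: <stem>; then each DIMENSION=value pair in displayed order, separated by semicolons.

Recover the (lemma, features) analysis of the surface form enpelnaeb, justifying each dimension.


underlying: enpo-lna-eb
ASPECT=ol - signalled by the affix -eb
RANK=mi - signalled by the affix -lna
check: enpolnaeb -> enpelnaeb
lemma: enpo; ASPECT=ol; RANK=mi


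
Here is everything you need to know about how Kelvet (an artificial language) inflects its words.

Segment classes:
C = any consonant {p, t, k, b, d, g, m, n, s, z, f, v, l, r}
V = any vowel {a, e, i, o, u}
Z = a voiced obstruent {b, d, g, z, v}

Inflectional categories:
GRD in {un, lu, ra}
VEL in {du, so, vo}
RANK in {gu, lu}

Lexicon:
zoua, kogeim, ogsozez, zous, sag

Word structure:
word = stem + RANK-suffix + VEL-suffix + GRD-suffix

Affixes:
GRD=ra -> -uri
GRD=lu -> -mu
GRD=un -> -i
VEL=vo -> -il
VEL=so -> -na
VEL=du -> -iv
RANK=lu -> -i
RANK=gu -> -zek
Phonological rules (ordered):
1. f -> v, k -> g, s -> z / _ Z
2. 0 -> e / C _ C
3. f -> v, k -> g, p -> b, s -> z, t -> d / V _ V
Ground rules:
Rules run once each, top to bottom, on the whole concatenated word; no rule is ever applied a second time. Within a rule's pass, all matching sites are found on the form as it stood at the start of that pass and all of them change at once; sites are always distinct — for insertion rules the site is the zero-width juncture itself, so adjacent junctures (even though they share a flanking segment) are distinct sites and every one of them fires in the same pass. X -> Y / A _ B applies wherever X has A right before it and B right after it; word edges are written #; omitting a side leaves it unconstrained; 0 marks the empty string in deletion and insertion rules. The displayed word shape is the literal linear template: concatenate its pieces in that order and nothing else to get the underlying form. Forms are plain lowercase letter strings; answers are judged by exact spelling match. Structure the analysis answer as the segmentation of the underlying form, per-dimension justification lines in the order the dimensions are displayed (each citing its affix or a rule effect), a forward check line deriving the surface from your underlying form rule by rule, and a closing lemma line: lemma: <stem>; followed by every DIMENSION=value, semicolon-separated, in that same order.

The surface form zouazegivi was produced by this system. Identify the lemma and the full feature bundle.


underlying: zoua-zek-iv-i
GRD=un - signalled by the affix -i
VEL=du - signalled by the affix -iv
RANK=gu - signalled by the affix -zek
check: zouazekivi -> zouazekivi -> zouazekivi -> zouazegivi
lemma: zoua; GRD=un; VEL=du; RANK=gu


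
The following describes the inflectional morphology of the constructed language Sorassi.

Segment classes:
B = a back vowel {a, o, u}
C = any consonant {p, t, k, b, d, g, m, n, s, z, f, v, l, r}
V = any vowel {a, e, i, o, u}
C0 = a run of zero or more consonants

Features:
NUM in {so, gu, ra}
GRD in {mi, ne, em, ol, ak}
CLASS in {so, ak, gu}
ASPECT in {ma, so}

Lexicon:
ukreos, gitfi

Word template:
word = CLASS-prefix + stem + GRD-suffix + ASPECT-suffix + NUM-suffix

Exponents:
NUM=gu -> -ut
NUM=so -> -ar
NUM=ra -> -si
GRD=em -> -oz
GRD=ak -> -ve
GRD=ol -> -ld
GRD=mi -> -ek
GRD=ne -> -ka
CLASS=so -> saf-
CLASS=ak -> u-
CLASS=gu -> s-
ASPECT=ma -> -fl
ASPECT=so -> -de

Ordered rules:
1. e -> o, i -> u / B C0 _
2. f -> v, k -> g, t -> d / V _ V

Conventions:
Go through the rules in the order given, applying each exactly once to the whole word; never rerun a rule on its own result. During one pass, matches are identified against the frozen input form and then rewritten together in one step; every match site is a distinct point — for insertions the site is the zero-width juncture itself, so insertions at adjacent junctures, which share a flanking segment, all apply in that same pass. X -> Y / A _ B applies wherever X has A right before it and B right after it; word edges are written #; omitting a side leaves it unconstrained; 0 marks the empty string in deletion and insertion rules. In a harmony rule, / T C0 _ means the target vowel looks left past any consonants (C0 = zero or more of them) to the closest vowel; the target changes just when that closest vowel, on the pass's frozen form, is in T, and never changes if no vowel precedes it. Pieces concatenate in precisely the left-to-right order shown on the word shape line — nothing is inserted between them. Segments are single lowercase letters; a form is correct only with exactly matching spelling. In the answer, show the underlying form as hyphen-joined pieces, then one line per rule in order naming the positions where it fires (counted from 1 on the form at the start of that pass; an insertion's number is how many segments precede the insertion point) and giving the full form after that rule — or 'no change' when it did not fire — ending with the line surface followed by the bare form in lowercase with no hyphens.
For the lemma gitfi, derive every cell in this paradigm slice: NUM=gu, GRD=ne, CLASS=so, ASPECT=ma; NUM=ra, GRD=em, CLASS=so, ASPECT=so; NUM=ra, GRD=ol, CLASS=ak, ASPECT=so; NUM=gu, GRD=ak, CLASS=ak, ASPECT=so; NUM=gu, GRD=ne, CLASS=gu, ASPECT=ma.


cell NUM=gu, GRD=ne, CLASS=so, ASPECT=ma:
underlying: saf-gitfi-ka-fl-ut
1. e -> o, i -> u / B C0 _: fires at position(s) 5: safgutfikaflut
2. f -> v, k -> g, t -> d / V _ V: fires at position(s) 9: safgutfigaflut
surface: safgutfigaflut

cell NUM=ra, GRD=em, CLASS=so, ASPECT=so:
underlying: saf-gitfi-oz-de-si
1. e -> o, i -> u / B C0 _: fires at position(s) 5, 12: safgutfiozdosi
2. f -> v, k -> g, t -> d / V _ V: no change
surface: safgutfiozdosi

cell NUM=ra, GRD=ol, CLASS=ak, ASPECT=so:
underlying: u-gitfi-ld-de-si
1. e -> o, i -> u / B C0 _: fires at position(s) 3: ugutfilddesi
2. f -> v, k -> g, t -> d / V _ V: no change
surface: ugutfilddesi

cell NUM=gu, GRD=ak, CLASS=ak, ASPECT=so:
underlying: u-gitfi-ve-de-ut
1. e -> o, i -> u / B C0 _: fires at position(s) 3: ugutfivedeut
2. f -> v, k -> g, t -> d / V _ V: no change
surface: ugutfivedeut

cell NUM=gu, GRD=ne, CLASS=gu, ASPECT=ma:
underlying: s-gitfi-ka-fl-ut
1. e -> o, i -> u / B C0 _: no change
2. f -> v, k -> g, t -> d / V _ V: fires at position(s) 7: sgitfigaflut
surface: sgitfigaflut


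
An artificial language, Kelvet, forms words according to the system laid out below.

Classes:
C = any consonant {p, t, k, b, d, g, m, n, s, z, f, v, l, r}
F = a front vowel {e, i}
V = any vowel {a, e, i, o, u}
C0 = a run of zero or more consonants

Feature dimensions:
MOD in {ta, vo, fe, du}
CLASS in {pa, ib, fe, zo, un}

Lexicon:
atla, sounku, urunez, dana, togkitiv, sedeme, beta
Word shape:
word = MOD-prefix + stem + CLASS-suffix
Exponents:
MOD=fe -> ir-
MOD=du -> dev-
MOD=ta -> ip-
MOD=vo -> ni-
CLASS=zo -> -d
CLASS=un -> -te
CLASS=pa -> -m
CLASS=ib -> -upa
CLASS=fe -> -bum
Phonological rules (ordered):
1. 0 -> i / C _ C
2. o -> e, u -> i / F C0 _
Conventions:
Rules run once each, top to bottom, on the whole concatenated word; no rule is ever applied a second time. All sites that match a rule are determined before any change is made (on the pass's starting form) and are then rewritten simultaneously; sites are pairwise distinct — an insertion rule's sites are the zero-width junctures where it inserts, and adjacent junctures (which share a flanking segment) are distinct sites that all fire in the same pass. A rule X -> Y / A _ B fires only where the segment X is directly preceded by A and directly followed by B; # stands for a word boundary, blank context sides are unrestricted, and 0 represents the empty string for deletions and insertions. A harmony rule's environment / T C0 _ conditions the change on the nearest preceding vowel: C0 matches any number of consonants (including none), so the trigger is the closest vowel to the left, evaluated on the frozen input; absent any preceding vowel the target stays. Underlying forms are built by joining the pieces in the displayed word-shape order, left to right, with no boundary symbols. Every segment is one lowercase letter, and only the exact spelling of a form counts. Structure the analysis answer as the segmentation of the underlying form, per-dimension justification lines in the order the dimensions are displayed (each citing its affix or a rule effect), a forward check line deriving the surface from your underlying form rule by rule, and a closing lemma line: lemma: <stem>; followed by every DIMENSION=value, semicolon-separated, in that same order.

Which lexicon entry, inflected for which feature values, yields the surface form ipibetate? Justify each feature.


underlying: ip-beta-te
MOD=ta - signalled by the affix ip-
CLASS=un - signalled by the affix -te
check: ipbetate -> ipibetate -> ipibetate
lemma: beta; MOD=ta; CLASS=un


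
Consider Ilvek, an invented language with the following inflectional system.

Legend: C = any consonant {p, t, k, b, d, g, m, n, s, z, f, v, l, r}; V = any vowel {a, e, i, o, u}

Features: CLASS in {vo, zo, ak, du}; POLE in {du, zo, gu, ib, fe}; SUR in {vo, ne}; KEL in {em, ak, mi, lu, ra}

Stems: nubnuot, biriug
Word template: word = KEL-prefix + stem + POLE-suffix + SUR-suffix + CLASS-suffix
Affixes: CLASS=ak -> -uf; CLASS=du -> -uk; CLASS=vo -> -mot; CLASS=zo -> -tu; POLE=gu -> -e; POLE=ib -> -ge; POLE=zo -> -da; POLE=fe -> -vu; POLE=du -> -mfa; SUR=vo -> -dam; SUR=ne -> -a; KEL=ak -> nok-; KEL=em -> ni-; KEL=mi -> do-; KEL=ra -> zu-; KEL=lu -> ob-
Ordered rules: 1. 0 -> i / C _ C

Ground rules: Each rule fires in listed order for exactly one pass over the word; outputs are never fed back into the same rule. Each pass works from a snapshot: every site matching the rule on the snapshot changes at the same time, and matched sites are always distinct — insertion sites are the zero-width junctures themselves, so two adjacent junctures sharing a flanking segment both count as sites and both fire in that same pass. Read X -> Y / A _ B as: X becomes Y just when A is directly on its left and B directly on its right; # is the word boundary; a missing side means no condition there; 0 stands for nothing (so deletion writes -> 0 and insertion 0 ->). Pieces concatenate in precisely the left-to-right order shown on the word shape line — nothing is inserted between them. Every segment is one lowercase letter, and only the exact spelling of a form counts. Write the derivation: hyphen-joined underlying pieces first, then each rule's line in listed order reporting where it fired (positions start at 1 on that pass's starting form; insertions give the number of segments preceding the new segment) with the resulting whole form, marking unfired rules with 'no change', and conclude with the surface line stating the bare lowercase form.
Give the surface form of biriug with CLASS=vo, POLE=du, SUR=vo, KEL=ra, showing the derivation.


underlying: zu-biriug-mfa-dam-mot
1. 0 -> i / C _ C: inserts after position(s) 8, 9, 14: zubiriugimifadamimot
surface: zubiriugimifadamimot


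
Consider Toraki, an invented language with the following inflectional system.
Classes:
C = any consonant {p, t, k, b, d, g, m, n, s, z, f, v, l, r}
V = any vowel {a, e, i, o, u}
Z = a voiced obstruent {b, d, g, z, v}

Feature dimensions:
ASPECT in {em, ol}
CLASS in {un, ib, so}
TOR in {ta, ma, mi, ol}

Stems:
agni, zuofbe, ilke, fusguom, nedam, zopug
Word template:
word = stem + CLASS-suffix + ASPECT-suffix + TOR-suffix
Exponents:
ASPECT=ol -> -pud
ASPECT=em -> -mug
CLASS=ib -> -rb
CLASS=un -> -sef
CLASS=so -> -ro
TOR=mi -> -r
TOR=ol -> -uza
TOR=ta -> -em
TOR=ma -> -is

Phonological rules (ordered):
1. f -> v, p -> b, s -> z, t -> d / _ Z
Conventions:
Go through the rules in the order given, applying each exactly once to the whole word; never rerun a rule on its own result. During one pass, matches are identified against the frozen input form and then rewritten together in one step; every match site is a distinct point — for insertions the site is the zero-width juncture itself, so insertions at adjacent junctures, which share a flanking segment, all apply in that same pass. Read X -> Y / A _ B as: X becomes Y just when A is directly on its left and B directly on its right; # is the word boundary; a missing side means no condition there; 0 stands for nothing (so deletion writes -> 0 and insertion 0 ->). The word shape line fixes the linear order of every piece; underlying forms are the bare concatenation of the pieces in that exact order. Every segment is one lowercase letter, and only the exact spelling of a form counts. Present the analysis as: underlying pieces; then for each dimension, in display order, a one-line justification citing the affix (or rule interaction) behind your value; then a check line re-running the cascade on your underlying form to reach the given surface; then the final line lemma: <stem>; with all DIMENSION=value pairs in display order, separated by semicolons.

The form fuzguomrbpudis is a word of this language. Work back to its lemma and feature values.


underlying: fusguom-rb-pud-is
ASPECT=ol - signalled by the affix -pud
CLASS=ib - signalled by the affix -rb
TOR=ma - signalled by the affix -is
check: fusguomrbpudis -> fuzguomrbpudis
lemma: fusguom; ASPECT=ol; CLASS=ib; TOR=ma


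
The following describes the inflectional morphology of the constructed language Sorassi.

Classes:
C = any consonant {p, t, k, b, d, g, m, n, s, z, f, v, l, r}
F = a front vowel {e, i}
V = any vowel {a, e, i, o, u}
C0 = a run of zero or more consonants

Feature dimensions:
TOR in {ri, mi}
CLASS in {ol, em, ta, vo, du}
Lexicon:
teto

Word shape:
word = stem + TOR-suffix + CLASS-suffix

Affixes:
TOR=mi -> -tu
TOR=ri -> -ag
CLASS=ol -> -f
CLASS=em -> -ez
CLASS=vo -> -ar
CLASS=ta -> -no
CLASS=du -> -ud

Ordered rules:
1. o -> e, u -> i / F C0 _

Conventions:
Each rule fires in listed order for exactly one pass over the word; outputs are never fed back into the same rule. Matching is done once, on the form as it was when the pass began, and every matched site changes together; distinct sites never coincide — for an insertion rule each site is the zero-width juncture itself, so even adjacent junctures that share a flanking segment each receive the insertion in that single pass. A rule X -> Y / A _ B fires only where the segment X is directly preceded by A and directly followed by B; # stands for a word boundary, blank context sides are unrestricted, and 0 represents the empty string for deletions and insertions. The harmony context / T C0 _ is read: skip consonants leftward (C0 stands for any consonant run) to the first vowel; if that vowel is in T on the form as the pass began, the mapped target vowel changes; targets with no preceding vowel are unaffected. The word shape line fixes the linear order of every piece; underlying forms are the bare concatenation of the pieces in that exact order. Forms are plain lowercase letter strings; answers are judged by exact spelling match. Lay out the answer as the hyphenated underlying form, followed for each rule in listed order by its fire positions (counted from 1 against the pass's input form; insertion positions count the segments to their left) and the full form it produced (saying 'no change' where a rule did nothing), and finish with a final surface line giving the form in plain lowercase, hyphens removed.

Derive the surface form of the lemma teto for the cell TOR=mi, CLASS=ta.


underlying: teto-tu-no
1. o -> e, u -> i / F C0 _: fires at position(s) 4: tetetuno
surface: tetetuno


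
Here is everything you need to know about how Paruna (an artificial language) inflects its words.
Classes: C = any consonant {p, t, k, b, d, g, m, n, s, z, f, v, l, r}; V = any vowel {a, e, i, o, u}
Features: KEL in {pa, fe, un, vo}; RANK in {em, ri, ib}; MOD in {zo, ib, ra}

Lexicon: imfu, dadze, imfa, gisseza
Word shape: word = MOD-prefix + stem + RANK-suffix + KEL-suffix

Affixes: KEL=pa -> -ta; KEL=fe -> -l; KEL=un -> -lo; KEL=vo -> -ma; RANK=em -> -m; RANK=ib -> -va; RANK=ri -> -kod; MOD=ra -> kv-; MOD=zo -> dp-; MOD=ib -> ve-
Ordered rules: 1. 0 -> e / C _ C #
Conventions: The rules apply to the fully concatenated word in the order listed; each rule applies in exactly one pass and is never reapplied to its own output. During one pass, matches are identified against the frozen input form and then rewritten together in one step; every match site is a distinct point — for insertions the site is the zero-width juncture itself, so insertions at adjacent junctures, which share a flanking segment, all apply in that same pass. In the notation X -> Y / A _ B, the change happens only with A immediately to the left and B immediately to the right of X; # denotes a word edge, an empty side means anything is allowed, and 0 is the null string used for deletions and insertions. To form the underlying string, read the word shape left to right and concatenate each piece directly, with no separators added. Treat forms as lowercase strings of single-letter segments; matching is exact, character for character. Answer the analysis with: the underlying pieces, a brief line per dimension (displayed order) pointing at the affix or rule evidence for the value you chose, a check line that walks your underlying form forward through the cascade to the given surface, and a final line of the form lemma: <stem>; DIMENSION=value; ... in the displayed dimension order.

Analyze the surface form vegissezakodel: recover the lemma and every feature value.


underlying: ve-gisseza-kod-l
KEL=fe - signalled by the affix -l
RANK=ri - signalled by the affix -kod
MOD=ib - signalled by the affix ve-
check: vegissezakodl -> vegissezakodel
lemma: gisseza; KEL=fe; RANK=ri; MOD=ib


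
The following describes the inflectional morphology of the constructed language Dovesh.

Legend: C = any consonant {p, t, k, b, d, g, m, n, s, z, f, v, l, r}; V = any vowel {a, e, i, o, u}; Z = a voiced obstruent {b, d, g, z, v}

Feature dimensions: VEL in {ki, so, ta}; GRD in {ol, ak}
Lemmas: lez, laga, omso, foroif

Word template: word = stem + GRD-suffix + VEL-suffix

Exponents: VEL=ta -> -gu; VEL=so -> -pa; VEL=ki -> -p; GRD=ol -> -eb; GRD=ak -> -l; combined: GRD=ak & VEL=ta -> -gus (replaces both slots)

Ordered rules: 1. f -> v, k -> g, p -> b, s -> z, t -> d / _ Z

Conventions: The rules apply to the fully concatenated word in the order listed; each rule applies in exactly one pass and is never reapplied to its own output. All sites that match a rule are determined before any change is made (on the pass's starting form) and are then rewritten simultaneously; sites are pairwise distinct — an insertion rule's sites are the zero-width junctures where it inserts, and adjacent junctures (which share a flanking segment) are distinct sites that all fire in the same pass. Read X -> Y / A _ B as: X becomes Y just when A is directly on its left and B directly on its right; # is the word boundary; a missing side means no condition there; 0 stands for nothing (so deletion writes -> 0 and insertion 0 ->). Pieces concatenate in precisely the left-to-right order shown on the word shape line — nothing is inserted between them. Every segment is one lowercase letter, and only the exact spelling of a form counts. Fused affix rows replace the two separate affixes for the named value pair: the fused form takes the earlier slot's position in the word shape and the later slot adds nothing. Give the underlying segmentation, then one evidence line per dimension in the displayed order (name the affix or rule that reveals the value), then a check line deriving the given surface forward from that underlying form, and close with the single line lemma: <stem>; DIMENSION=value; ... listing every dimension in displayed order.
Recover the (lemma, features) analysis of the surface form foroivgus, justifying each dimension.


underlying: foroif-gus
VEL=ta - signalled by the combined affix row
GRD=ak - signalled by the combined affix row
check: foroifgus -> foroivgus
lemma: foroif; VEL=ta; GRD=ak


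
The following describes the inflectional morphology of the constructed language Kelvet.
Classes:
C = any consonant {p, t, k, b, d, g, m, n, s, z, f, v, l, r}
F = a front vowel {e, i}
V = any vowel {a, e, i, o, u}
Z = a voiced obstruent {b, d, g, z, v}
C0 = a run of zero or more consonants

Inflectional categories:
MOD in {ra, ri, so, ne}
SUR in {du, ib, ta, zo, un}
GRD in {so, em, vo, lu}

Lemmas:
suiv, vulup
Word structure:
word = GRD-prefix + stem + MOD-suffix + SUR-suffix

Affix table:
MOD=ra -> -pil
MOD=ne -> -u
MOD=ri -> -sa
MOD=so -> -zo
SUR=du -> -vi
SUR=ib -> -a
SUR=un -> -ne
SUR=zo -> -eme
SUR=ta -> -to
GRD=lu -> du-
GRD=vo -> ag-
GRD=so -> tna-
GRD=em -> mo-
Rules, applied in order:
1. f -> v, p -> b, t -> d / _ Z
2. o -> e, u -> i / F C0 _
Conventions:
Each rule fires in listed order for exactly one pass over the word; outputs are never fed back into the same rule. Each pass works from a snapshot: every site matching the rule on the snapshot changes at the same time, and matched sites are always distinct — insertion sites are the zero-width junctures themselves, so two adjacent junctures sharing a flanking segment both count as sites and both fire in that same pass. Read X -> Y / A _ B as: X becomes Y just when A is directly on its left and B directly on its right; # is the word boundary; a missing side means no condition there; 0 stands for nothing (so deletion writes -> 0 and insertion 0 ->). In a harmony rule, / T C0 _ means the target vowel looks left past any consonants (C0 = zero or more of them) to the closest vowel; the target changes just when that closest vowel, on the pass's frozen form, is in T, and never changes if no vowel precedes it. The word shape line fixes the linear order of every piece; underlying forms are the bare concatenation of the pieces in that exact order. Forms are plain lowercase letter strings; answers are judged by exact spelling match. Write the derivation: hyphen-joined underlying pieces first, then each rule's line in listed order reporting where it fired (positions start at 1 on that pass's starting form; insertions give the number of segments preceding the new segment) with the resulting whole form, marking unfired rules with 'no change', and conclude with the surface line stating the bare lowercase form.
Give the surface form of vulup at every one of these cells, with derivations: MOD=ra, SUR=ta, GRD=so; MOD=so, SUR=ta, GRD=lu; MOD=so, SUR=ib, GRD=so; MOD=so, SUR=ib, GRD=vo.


cell MOD=ra, SUR=ta, GRD=so:
underlying: tna-vulup-pil-to
1. f -> v, p -> b, t -> d / _ Z: no change
2. o -> e, u -> i / F C0 _: fires at position(s) 13: tnavuluppilte
surface: tnavuluppilte

cell MOD=so, SUR=ta, GRD=lu:
underlying: du-vulup-zo-to
1. f -> v, p -> b, t -> d / _ Z: fires at position(s) 7: duvulubzoto
2. o -> e, u -> i / F C0 _: no change
surface: duvulubzoto

cell MOD=so, SUR=ib, GRD=so:
underlying: tna-vulup-zo-a
1. f -> v, p -> b, t -> d / _ Z: fires at position(s) 8: tnavulubzoa
2. o -> e, u -> i / F C0 _: no change
surface: tnavulubzoa

cell MOD=so, SUR=ib, GRD=vo:
underlying: ag-vulup-zo-a
1. f -> v, p -> b, t -> d / _ Z: fires at position(s) 7: agvulubzoa
2. o -> e, u -> i / F C0 _: no change
surface: agvulubzoa
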